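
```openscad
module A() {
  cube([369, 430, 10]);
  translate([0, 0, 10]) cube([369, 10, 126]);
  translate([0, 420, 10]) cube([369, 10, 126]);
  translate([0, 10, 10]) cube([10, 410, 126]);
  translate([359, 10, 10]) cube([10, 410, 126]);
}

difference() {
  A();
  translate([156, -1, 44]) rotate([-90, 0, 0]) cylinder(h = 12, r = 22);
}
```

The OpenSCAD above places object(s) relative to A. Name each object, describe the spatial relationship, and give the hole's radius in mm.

A is an open box. The open box has a circular hole through its front wall. The hole's radius is 22 mm.

The subtracted cylinder has r = 22 mm.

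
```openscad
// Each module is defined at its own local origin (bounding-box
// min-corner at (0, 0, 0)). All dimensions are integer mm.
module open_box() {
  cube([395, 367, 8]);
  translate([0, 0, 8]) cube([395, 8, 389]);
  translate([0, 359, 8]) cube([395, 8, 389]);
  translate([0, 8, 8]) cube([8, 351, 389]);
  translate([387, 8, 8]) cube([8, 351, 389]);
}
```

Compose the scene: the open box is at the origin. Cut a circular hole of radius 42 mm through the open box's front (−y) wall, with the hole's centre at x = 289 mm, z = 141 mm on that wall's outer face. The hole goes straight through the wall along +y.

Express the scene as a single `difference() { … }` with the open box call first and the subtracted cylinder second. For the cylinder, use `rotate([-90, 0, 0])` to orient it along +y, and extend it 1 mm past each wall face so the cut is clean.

difference() {
  open_box();
  translate([289, -1, 141]) rotate([-90, 0, 0]) cylinder(h = 10, r = 42);
}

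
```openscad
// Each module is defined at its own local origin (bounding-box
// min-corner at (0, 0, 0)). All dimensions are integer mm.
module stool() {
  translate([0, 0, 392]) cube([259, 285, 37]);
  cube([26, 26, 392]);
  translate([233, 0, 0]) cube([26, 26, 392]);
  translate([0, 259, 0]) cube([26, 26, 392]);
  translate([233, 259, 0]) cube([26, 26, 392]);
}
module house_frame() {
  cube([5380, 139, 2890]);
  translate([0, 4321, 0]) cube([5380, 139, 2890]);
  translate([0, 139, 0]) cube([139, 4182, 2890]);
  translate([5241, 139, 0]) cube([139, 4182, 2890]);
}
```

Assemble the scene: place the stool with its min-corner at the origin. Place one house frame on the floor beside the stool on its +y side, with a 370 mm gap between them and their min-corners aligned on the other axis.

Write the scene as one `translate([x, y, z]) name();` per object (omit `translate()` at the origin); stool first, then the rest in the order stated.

stool();
translate([0, 655, 0]) house_frame();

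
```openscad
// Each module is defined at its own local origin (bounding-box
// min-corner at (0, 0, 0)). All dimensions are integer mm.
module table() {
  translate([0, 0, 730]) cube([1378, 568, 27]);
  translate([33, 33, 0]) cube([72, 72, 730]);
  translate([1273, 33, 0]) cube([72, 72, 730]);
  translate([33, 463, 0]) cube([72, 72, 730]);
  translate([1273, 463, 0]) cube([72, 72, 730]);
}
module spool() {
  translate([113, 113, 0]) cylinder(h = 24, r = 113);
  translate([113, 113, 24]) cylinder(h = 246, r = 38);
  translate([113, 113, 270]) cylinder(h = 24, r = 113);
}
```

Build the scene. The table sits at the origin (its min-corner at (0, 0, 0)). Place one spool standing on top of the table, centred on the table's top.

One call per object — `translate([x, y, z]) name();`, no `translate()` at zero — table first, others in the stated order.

table();
translate([576, 171, 757]) spool();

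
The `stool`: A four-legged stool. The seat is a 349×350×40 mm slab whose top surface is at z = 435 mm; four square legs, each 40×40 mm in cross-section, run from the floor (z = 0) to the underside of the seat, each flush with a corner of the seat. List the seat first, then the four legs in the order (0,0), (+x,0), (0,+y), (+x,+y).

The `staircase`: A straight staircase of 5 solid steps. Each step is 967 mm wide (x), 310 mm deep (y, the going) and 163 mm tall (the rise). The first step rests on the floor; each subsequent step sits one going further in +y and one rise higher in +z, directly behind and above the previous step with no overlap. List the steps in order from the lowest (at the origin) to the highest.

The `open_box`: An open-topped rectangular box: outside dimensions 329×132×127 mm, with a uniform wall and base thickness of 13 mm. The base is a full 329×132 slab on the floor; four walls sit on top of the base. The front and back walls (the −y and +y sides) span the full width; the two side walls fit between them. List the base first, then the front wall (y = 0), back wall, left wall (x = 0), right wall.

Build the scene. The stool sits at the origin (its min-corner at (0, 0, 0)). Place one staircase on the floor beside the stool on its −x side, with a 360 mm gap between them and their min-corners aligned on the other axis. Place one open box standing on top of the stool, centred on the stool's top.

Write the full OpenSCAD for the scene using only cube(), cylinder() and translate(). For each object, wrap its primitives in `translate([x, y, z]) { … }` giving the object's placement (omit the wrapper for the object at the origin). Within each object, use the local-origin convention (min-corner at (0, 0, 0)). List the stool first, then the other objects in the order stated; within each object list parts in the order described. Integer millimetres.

translate([0, 0, 395]) cube([349, 350, 40]);
cube([40, 40, 395]);
translate([309, 0, 0]) cube([40, 40, 395]);
translate([0, 310, 0]) cube([40, 40, 395]);
translate([309, 310, 0]) cube([40, 40, 395]);
translate([-1327, 0, 0]) {
  cube([967, 310, 163]);
  translate([0, 310, 163]) cube([967, 310, 163]);
  translate([0, 620, 326]) cube([967, 310, 163]);
  translate([0, 930, 489]) cube([967, 310, 163]);
  translate([0, 1240, 652]) cube([967, 310, 163]);
}
translate([10, 109, 435]) {
  cube([329, 132, 13]);
  translate([0, 0, 13]) cube([329, 13, 114]);
  translate([0, 119, 13]) cube([329, 13, 114]);
  translate([0, 13, 13]) cube([13, 106, 114]);
  translate([316, 13, 13]) cube([13, 106, 114]);
}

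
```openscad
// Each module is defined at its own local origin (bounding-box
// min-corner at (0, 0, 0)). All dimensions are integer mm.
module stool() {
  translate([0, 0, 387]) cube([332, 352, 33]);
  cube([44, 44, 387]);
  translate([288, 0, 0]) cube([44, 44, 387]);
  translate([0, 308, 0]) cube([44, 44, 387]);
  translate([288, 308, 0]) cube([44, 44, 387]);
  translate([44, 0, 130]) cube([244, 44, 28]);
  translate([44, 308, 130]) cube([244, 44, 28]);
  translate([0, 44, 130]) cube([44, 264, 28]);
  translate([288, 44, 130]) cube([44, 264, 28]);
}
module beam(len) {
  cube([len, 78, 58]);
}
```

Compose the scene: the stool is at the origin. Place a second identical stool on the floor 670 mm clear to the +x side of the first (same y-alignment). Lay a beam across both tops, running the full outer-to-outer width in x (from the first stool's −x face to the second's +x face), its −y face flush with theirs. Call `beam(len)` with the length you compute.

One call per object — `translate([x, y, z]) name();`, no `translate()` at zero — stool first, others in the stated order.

stool();
translate([1002, 0, 0]) stool();
translate([0, 0, 420]) beam(1334);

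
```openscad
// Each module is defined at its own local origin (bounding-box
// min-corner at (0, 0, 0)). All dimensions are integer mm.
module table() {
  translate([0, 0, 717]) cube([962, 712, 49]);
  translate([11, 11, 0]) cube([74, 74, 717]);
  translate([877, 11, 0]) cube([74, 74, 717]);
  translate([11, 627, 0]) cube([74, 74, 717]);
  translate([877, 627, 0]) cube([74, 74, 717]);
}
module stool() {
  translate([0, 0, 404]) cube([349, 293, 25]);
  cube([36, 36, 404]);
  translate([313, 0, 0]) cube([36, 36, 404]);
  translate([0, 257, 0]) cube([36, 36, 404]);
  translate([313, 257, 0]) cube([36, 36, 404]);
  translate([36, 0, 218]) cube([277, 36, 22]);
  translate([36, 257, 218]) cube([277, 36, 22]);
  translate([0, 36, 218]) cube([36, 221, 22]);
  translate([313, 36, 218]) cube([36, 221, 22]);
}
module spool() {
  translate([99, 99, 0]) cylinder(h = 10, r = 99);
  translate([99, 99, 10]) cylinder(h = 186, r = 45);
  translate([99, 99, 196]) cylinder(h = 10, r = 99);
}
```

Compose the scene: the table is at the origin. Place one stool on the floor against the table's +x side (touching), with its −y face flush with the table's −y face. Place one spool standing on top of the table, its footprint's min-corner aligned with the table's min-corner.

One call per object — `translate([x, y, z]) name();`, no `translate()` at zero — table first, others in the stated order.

table();
translate([962, 0, 0]) stool();
translate([0, 0, 766]) spool();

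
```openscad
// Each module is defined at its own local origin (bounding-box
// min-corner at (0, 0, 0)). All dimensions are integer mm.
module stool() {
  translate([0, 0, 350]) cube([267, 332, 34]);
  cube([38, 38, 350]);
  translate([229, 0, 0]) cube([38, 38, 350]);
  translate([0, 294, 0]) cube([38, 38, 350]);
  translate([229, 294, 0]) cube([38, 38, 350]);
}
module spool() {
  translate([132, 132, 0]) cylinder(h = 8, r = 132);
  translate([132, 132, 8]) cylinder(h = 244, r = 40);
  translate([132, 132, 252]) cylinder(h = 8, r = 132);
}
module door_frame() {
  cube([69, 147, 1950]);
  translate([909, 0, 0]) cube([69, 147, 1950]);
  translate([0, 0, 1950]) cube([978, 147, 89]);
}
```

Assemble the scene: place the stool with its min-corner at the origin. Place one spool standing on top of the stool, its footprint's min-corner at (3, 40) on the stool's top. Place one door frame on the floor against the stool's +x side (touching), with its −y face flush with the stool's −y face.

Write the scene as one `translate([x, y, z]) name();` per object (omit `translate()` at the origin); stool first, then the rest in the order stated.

stool();
translate([3, 40, 384]) spool();
translate([267, 0, 0]) door_frame();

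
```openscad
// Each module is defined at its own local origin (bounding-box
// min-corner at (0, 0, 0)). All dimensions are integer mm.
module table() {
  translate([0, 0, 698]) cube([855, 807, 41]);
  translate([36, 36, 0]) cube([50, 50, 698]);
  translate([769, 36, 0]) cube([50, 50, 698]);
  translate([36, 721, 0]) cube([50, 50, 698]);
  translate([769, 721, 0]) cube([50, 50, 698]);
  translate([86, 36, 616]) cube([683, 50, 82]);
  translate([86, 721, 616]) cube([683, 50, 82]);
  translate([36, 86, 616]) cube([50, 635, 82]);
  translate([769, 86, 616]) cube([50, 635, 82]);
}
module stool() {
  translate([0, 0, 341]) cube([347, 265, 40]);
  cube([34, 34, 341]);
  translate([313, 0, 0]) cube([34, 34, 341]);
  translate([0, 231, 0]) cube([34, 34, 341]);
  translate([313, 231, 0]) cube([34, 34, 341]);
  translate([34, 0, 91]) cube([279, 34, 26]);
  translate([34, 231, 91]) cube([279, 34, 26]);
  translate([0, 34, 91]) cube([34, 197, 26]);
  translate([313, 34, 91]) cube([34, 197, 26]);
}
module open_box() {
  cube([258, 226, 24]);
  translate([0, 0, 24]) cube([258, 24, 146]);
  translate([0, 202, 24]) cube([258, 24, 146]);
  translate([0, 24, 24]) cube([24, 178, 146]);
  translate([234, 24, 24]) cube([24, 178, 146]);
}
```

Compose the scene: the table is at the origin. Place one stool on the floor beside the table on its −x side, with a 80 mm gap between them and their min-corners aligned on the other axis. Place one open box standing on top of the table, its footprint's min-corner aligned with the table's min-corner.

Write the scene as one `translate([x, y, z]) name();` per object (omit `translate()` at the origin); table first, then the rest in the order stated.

table();
translate([-427, 0, 0]) stool();
translate([0, 0, 739]) open_box();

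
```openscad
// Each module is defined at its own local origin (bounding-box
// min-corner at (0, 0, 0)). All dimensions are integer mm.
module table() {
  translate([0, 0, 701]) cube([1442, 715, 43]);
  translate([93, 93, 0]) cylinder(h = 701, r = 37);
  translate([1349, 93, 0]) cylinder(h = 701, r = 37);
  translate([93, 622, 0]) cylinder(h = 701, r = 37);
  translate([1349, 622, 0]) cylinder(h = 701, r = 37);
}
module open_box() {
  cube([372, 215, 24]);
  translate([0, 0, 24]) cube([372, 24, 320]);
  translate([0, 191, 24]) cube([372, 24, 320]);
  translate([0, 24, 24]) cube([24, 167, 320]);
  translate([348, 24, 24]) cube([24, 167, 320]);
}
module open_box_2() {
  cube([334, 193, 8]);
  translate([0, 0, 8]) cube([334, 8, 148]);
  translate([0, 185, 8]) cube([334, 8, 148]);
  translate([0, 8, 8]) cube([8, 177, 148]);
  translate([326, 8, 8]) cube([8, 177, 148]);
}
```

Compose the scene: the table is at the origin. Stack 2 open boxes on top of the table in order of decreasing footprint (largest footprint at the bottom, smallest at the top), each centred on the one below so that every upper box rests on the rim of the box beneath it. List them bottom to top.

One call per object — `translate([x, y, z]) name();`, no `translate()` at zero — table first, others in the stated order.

table();
translate([535, 250, 744]) open_box();
translate([554, 261, 1088]) open_box_2();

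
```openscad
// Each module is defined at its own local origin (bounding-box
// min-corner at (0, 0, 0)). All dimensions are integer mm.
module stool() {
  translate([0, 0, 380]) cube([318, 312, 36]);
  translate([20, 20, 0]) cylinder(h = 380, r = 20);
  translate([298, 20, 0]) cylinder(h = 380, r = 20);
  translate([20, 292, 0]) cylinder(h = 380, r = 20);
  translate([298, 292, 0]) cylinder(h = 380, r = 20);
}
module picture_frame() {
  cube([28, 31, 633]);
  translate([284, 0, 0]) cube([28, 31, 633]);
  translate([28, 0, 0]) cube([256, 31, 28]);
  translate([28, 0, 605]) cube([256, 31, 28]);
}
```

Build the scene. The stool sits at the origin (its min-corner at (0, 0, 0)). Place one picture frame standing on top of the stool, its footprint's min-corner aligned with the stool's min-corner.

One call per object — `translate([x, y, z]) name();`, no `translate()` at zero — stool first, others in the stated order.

stool();
translate([0, 0, 416]) picture_frame();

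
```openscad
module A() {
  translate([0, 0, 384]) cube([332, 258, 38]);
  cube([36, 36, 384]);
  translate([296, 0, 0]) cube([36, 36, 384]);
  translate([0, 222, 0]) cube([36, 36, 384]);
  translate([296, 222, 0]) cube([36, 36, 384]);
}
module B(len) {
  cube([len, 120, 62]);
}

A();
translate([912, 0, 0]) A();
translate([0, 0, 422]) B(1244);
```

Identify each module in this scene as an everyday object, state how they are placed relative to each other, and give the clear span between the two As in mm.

Second stool starts at x = 912; first ends at x = 332; clear span = 912 − 332 = 580 mm.

A is a stool. B is a beam. A beam spans the tops of two stools. The clear span between the two stools is 580 mm.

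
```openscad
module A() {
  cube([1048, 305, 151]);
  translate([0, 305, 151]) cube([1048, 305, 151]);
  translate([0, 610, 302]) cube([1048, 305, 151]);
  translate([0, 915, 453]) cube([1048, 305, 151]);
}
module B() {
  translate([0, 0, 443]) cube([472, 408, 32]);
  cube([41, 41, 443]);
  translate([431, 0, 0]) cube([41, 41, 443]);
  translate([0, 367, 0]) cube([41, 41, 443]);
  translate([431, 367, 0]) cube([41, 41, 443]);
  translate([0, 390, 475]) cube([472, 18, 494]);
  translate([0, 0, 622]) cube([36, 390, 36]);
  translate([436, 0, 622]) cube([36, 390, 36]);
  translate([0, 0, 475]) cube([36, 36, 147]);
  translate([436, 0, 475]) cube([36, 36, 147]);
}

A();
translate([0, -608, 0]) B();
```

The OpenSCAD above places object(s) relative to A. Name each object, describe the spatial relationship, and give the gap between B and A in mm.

A is a staircase. B is a chair. The chair is on the floor beside the staircase on its −y side. The gap between the chair and the staircase is 200 mm.

The chair's nearest face is 200 mm from the staircase's −y face.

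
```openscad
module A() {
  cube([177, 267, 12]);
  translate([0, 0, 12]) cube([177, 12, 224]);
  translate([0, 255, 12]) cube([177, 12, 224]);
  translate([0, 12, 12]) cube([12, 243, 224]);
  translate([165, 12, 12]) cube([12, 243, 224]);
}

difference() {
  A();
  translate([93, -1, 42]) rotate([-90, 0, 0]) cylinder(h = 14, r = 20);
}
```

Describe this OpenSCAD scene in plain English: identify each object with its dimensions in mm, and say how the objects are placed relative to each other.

A is an open storage box with external size 177×267×236 mm and wall thickness 12 mm (the base is also 12 mm thick). The base covers the whole footprint; the four walls stand on the base, with the y-facing walls full-width and the x-facing walls fitting between their inner faces.

The open box has a circular hole of radius 20 mm through its front wall, centred at (x = 93, z = 42).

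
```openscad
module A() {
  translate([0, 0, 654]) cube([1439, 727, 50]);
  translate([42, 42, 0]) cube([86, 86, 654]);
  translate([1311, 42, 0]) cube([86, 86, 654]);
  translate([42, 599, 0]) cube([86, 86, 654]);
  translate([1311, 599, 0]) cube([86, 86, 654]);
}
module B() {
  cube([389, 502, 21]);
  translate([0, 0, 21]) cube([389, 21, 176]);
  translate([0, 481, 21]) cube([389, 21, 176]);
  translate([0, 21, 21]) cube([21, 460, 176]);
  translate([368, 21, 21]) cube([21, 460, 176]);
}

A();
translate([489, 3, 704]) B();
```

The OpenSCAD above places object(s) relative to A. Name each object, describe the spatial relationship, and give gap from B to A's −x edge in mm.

The open box's min-x is at 489; the table's min-x is 0; gap = 489 mm.

A is a table. B is an open box. The open box is on top of the table. The gap from the open box to the table's −x edge is 489 mm.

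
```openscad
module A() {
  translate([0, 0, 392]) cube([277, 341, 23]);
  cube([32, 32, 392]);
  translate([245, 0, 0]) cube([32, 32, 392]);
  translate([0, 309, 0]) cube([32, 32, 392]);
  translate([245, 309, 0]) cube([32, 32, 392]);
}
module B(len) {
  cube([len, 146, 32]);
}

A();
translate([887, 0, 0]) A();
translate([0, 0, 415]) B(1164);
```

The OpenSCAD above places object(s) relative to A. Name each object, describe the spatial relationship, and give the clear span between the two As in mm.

A is a stool. B is a beam. A beam spans the tops of two stools. The clear span between the two stools is 610 mm.

Second stool starts at x = 887; first ends at x = 277; clear span = 887 − 277 = 610 mm.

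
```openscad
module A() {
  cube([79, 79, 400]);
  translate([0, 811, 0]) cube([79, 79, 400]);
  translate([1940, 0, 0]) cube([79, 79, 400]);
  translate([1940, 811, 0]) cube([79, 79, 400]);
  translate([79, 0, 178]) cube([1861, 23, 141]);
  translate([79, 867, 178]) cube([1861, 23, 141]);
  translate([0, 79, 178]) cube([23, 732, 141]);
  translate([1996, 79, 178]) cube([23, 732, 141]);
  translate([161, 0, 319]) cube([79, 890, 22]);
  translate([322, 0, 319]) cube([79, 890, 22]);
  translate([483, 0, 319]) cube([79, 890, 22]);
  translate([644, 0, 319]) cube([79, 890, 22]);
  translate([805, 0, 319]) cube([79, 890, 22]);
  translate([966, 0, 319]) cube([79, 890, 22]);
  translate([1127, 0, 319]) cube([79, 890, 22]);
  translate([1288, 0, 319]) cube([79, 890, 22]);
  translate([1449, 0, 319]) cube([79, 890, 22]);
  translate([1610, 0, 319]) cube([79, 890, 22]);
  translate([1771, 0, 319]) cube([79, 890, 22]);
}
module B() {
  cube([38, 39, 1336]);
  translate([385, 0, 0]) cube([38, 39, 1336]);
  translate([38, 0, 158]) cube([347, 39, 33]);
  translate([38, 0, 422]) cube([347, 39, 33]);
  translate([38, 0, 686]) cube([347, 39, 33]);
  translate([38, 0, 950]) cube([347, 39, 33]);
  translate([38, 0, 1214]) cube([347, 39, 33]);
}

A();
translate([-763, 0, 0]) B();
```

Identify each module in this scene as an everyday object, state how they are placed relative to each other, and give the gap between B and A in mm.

A is a bed frame. B is a ladder. The ladder is on the floor beside the bed frame on its −x side. The gap between the ladder and the bed frame is 340 mm.

The ladder's nearest face is 340 mm from the bed frame's −x face.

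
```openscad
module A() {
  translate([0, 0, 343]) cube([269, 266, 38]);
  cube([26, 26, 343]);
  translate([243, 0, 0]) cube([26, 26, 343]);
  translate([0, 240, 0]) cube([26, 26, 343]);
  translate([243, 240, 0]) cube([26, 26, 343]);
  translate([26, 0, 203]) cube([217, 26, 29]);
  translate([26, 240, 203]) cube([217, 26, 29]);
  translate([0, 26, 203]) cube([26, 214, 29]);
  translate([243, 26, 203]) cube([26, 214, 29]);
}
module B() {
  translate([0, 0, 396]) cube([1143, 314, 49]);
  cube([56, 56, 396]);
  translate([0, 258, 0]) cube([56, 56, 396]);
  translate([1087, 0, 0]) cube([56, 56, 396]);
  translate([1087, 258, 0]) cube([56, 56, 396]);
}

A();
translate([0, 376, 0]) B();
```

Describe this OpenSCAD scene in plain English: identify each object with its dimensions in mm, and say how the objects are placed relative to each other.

A is a four-legged stool. The seat is a 269×266×38 mm slab whose top surface is at z = 381 mm; four square legs, each 26×26 mm in cross-section, run from the floor (z = 0) to the underside of the seat, each flush with a corner of the seat. Four stretchers, 26 mm wide and 29 mm tall, connect adjacent legs with their undersides at z = 203 mm, each running between the inner faces of the legs it joins and aligned with the legs' outer faces on the other axis.

B is a long wooden bench with a 1143 mm (x) × 314 mm (y) seat, 49 mm thick, its top surface 445 mm above the floor. Four 56 mm square legs at the seat corners, flush with the edges, run from z = 0 to the seat underside.

The bench is on the floor beside the stool on its +y side.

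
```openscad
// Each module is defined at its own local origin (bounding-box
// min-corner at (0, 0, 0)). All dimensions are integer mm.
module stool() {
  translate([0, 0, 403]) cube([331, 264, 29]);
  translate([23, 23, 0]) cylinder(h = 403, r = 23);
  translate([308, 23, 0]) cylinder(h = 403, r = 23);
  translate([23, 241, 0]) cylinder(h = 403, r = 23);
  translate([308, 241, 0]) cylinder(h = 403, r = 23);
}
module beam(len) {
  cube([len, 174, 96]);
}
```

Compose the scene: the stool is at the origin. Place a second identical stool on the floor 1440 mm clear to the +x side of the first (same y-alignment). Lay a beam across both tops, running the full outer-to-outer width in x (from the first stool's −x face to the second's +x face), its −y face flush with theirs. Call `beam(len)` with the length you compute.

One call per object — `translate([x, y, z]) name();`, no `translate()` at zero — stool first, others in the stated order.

stool();
translate([1771, 0, 0]) stool();
translate([0, 0, 432]) beam(2102);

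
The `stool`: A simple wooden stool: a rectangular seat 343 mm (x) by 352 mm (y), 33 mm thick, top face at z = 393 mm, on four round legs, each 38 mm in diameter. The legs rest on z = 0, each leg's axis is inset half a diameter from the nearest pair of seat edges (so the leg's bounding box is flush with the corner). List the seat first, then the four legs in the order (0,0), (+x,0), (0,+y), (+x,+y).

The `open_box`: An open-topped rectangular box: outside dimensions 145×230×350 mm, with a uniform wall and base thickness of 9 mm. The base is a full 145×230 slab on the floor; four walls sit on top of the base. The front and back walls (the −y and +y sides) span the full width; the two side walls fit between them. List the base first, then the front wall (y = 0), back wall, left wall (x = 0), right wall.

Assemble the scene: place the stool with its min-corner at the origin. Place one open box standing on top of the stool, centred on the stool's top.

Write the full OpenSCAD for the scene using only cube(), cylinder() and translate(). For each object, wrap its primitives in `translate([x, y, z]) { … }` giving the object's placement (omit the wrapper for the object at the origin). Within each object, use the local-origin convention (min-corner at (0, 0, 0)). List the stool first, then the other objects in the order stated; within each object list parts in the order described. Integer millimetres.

translate([0, 0, 360]) cube([343, 352, 33]);
translate([19, 19, 0]) cylinder(h = 360, r = 19);
translate([324, 19, 0]) cylinder(h = 360, r = 19);
translate([19, 333, 0]) cylinder(h = 360, r = 19);
translate([324, 333, 0]) cylinder(h = 360, r = 19);
translate([99, 61, 393]) {
  cube([145, 230, 9]);
  translate([0, 0, 9]) cube([145, 9, 341]);
  translate([0, 221, 9]) cube([145, 9, 341]);
  translate([0, 9, 9]) cube([9, 212, 341]);
  translate([136, 9, 9]) cube([9, 212, 341]);
}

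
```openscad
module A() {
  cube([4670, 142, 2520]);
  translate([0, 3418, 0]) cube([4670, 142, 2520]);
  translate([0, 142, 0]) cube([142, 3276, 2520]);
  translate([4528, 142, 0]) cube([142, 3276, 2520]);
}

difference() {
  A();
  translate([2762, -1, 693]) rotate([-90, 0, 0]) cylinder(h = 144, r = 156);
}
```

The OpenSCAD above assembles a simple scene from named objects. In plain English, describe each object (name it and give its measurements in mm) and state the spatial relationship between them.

A is the wall frame of a small rectangular building: four walls, each 2520 mm tall and 142 mm thick, enclosing a footprint 4670 mm (x) by 3560 mm (y) outside-to-outside, with no floor or roof. The front and back walls (the −y and +y sides) span the full width; the two side walls fit between them.

The house frame has a circular hole of radius 156 mm through its front wall, centred at (x = 2762, z = 693).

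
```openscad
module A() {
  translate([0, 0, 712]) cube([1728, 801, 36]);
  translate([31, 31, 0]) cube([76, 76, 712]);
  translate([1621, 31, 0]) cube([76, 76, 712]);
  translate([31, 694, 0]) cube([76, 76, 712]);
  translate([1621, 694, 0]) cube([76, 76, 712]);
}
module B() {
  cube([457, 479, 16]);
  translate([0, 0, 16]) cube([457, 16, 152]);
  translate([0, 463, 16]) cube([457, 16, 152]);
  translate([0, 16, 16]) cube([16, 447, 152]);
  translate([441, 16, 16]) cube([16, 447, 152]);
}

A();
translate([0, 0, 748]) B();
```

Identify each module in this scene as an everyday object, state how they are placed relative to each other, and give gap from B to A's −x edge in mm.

A is a table. B is an open box. The open box is on top of the table. The gap from the open box to the table's −x edge is 0 mm.

The open box's min-x is at 0; the table's min-x is 0; gap = 0 mm.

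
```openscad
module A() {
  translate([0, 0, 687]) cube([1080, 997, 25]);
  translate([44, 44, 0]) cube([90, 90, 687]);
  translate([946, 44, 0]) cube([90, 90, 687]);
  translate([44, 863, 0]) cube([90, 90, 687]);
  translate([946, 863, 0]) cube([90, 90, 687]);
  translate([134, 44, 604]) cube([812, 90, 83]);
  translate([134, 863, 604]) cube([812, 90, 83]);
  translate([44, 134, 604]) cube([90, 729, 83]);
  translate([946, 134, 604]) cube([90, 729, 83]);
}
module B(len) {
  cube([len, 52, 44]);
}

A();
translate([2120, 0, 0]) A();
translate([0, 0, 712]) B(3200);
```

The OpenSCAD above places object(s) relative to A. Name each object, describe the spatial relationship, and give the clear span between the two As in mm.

A is a table. B is a beam. A beam spans the tops of two tables. The clear span between the two tables is 1040 mm.

Second table starts at x = 2120; first ends at x = 1080; clear span = 2120 − 1080 = 1040 mm.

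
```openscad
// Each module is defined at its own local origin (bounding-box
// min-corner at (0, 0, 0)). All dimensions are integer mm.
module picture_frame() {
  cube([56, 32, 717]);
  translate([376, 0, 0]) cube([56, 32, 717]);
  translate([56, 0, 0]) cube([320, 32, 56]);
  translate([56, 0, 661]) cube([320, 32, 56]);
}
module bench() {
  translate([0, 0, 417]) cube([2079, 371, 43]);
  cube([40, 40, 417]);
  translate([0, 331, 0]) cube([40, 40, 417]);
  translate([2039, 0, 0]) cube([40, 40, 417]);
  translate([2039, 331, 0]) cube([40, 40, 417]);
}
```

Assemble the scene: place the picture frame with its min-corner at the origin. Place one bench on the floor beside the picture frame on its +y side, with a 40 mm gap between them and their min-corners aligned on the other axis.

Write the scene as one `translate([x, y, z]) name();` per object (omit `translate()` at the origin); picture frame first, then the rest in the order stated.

picture_frame();
translate([0, 72, 0]) bench();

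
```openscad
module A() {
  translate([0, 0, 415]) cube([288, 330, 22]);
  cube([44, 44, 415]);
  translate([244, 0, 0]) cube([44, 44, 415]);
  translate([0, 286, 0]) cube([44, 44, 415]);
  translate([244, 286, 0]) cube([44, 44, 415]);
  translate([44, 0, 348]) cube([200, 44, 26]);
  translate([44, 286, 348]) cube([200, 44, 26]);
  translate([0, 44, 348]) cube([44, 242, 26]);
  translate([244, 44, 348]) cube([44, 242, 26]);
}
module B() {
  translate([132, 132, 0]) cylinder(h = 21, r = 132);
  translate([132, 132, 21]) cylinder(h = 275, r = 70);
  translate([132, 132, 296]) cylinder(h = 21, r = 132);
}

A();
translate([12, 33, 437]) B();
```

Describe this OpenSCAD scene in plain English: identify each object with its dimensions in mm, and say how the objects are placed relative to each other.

A is a four-legged stool. The seat is a 288×330×22 mm slab whose top surface is at z = 437 mm; four square legs, each 44×44 mm in cross-section, run from the floor (z = 0) to the underside of the seat, each flush with a corner of the seat. Four stretchers, 44 mm wide and 26 mm tall, connect adjacent legs with their undersides at z = 348 mm, each running between the inner faces of the legs it joins and aligned with the legs' outer faces on the other axis.

B is a spool: two coaxial disc flanges of radius 132 mm and thickness 21 mm, joined by a core cylinder of radius 70 mm and height 275 mm. The lower flange rests on z = 0 and the three cylinders share a vertical axis.

The spool is on top of the stool, centred.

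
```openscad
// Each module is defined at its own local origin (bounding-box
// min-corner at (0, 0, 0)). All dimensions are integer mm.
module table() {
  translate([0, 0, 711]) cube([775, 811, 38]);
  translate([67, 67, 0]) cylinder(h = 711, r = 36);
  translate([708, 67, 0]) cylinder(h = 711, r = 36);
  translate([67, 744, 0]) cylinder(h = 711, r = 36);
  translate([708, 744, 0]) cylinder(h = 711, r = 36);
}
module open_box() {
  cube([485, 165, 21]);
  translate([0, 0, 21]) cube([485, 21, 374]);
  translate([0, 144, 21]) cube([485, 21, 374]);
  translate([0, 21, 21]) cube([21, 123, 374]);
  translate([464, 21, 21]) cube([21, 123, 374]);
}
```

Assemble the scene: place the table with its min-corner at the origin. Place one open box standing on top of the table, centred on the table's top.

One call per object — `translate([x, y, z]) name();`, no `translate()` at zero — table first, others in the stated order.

table();
translate([145, 323, 749]) open_box();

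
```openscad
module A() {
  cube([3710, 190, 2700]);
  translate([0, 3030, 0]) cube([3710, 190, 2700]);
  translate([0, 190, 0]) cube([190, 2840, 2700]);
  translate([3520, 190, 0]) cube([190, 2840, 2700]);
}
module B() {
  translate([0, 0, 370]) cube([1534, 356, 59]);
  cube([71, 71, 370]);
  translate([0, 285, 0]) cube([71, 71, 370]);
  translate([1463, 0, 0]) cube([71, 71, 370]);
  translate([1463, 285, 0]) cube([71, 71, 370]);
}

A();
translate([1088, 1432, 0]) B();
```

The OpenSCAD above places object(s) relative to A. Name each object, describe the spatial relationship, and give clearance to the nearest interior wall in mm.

Clearances: x = 898, y = 1242; minimum 898 mm.

A is a house frame. B is a bench. The bench sits inside the house frame, centred. The clearance to the nearest interior wall is 898 mm.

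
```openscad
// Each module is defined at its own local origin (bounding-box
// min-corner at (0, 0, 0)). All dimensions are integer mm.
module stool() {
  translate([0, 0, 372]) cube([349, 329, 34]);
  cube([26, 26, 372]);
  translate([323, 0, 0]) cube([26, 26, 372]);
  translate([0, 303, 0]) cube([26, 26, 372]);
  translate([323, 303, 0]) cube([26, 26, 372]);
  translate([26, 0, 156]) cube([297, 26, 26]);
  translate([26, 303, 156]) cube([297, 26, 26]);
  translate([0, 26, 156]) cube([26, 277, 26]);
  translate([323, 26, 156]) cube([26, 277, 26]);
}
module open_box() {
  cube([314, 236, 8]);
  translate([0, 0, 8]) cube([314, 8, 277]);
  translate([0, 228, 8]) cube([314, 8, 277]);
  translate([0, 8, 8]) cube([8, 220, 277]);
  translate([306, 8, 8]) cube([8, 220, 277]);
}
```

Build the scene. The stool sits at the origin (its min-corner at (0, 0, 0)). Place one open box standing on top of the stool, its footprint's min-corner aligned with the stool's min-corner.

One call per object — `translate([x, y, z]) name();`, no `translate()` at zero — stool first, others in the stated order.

stool();
translate([0, 0, 406]) open_box();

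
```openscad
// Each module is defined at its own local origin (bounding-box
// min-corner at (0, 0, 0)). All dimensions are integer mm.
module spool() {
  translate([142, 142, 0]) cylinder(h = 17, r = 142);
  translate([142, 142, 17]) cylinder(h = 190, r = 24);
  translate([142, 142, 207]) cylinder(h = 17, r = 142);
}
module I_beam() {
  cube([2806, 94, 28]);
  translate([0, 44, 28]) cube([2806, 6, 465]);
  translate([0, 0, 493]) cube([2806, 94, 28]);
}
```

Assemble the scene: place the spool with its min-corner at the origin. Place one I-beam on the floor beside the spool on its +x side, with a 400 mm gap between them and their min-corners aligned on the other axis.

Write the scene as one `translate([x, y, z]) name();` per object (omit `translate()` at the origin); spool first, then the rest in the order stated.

spool();
translate([684, 0, 0]) I_beam();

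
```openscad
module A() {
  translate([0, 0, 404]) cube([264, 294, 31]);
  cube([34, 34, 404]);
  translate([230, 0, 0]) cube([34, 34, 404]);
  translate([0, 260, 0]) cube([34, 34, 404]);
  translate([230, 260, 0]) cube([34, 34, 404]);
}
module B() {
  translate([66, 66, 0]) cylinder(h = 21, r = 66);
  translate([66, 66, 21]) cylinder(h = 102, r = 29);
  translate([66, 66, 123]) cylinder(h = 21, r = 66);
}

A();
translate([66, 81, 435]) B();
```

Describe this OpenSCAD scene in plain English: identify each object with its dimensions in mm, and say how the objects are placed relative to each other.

A is a four-legged stool. The seat is 264×294 mm, 31 mm thick, top at z = 435 mm. It stands on four square legs, each 34×34 mm in cross-section, from z = 0 to the seat underside, each flush with a corner of the seat.

B is a spool: two coaxial disc flanges of radius 66 mm and thickness 21 mm, joined by a core cylinder of radius 29 mm and height 102 mm. The lower flange rests on z = 0 and the three cylinders share a vertical axis.

The spool is on top of the stool, centred.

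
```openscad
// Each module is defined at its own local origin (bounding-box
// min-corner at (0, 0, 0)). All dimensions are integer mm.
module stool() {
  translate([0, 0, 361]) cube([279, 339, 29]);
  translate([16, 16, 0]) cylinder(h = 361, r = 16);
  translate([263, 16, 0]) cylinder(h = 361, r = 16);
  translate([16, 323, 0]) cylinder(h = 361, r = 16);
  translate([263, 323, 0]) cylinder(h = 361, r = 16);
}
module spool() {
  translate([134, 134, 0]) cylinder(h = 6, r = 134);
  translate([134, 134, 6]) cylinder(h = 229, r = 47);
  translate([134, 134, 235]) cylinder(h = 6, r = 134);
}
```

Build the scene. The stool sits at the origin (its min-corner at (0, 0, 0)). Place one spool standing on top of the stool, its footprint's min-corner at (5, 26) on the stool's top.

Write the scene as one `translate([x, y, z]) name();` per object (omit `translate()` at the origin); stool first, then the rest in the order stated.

stool();
translate([5, 26, 390]) spool();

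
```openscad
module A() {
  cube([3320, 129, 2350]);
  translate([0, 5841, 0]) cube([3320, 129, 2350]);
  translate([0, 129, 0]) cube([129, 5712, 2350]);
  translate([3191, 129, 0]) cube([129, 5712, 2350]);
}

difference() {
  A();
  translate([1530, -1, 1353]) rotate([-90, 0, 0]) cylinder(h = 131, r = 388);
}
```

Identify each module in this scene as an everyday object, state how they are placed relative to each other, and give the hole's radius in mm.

The subtracted cylinder has r = 388 mm.

A is a house frame. The house frame has a circular hole through its front wall. The hole's radius is 388 mm.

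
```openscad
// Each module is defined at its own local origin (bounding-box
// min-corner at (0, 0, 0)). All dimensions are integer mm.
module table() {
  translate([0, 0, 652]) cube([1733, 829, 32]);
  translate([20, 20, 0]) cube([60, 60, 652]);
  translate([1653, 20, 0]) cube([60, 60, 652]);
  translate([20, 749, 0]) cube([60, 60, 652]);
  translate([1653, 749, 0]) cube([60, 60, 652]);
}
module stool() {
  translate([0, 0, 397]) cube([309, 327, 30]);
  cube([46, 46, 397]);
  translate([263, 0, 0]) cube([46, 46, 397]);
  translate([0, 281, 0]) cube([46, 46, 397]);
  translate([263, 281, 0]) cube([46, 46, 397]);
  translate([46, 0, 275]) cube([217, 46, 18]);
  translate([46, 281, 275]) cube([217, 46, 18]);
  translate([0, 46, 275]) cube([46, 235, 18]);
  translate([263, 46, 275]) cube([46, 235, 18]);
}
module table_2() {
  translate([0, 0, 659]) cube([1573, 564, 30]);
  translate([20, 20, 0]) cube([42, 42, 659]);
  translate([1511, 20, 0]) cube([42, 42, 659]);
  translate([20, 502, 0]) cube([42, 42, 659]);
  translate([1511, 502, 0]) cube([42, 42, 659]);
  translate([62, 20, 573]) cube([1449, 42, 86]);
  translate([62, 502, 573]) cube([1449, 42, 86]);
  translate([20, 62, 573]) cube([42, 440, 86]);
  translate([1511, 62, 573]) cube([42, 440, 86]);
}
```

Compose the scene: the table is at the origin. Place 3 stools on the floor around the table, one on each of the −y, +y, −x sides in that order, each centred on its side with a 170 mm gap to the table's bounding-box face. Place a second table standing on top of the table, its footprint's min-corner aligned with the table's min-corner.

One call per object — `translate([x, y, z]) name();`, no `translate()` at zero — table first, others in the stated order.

table();
translate([712, -497, 0]) stool();
translate([712, 999, 0]) stool();
translate([-479, 251, 0]) stool();
translate([0, 0, 684]) table_2();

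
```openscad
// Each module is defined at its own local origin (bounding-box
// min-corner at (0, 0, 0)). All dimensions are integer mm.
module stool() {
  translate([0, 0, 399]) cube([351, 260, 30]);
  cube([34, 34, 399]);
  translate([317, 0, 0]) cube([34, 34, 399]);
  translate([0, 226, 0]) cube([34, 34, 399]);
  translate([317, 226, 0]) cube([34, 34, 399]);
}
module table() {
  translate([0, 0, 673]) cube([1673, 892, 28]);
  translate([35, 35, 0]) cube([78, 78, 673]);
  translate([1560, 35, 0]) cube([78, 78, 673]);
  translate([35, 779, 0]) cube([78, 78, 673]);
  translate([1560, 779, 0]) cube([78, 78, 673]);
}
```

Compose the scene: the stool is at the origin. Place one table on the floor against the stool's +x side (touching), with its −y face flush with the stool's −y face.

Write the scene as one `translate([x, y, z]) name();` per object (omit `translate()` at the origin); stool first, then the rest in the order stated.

stool();
translate([351, 0, 0]) table();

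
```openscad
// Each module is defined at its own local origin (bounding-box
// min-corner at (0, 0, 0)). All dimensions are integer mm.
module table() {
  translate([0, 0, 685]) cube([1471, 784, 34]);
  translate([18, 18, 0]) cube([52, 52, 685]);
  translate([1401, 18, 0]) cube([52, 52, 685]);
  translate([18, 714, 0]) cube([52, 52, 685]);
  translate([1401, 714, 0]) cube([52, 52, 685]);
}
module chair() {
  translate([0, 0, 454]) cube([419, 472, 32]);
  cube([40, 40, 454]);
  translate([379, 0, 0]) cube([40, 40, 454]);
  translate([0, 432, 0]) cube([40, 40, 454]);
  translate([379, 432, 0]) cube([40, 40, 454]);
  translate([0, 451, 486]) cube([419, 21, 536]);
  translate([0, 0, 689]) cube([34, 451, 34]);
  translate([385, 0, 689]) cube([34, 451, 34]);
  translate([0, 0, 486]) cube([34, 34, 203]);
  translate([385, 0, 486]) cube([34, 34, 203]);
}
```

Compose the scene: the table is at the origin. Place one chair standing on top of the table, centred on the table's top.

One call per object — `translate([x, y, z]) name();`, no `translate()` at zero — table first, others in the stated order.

table();
translate([526, 156, 719]) chair();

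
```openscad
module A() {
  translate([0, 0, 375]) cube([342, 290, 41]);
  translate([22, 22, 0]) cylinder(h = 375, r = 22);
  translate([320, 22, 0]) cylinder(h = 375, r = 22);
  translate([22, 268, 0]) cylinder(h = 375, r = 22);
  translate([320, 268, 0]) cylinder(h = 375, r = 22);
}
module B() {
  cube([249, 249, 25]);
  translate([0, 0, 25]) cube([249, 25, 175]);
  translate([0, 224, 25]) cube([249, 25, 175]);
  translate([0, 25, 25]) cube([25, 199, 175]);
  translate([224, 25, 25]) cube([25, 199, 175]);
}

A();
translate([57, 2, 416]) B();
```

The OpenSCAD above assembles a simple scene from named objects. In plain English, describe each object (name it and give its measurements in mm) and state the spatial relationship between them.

A is a simple wooden stool: a rectangular seat 342 mm (x) by 290 mm (y), 41 mm thick, top face at z = 416 mm, on four round legs, each 44 mm in diameter. The legs rest on z = 0, each leg's axis is inset half a diameter from the nearest pair of seat edges (so the leg's bounding box is flush with the corner).

B is an open-topped rectangular box: outside dimensions 249×249×200 mm, with a uniform wall and base thickness of 25 mm. The base is a full 249×249 slab on the floor; four walls sit on top of the base. The front and back walls (the −y and +y sides) span the full width; the two side walls fit between them.

The open box is on top of the stool.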